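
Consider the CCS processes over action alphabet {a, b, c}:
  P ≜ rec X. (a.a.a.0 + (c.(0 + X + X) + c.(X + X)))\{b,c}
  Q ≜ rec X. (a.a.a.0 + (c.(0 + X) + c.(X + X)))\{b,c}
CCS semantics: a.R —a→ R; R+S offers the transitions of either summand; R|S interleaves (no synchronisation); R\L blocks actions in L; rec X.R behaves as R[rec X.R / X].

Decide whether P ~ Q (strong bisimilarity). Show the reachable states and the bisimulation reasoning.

P ~ Q

Reachable graph of P (4 states):
  u0 = rec X. (a.a.a.0 + (c.(0 + X + X) + c.(X + X)))\{b,c} :: =a=> u1
  u1 = (a.a.0)\{b,c} :: =a=> u2
  u2 = (a.0)\{b,c} :: =a=> u3
  u3 = 0\{b,c} :: (no moves)
Reachable graph of Q (4 states):
  v0 = rec X. (a.a.a.0 + (c.(0 + X) + c.(X + X)))\{b,c} :: =a=> v1
  v1 = (a.a.0)\{b,c} :: =a=> v2
  v2 = (a.0)\{b,c} :: =a=> v3
  v3 = 0\{b,c} :: (no moves)
Bisimilarity quotient blocks:
  B0 = {u0, v0}
  B1 = {u1, v1}
  B2 = {u2, v2}
  B3 = {u3, v3}
u0 ∈ B0, v0 ∈ B0 → same block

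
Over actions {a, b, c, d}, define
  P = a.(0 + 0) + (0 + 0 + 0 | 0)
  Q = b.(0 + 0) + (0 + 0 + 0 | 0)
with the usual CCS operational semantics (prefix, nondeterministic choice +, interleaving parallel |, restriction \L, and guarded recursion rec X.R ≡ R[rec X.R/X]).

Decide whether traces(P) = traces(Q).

NO — witness ⟨a⟩

Reachable graph of P (2 states):
  p0 = a.(0 + 0) + (0 + 0 + 0 | 0) :: =a=> p1
  p1 = 0 + 0 :: stopped
Reachable graph of Q (2 states):
  q0 = b.(0 + 0) + (0 + 0 + 0 | 0) :: =b=> q1
  q1 = 0 + 0 :: stopped
Trace ⟨a⟩ through P, begin at {p0}:
  [1] a ⇒ {p1}
  — P admits the full trace.
Trace ⟨a⟩ through Q, begin at {q0}:
  [1] a ⇒ ∅ (Q stuck)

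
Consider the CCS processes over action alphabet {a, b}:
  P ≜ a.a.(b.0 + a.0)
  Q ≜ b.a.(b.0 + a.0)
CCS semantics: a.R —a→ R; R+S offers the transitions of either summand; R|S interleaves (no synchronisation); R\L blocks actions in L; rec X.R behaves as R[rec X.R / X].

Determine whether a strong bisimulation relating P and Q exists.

not bisimilar

LTS(P): 4 reachable states
  m0 = a.a.(b.0 + a.0) ⊢ —a→ m1
  m1 = a.(b.0 + a.0) ⊢ —a→ m2
  m2 = b.0 + a.0 ⊢ —a→ m3, —b→ m3
  m3 = 0 ⊢ deadlocked
LTS(Q): 4 reachable states
  n0 = b.a.(b.0 + a.0) ⊢ —b→ n1
  n1 = a.(b.0 + a.0) ⊢ —a→ n2
  n2 = b.0 + a.0 ⊢ —a→ n3, —b→ n3
  n3 = 0 ⊢ deadlocked
Coarsest stable partition (strong bisimilarity classes):
  B0 = {m0}
  B1 = {m1, n1}
  B2 = {m2, n2}
  B3 = {m3, n3}
  B4 = {n0}
m0 ∈ B0, n0 ∈ B4 → different blocks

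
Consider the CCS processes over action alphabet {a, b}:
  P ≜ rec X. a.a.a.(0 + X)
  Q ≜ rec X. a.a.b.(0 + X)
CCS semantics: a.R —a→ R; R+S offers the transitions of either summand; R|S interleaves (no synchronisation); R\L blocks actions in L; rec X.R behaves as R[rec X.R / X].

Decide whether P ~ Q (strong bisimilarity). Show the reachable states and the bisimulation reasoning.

not bisimilar

Reachable graph of P (4 states):
  m0 = rec X. a.a.a.(0 + X) → ··a··> m1
  m1 = a.a.(0 + (rec X. a.a.a.(0 + X))) → ··a··> m2
  m2 = a.(0 + (rec X. a.a.a.(0 + X))) → ··a··> m3
  m3 = 0 + (rec X. a.a.a.(0 + X)) → ··a··> m1
Reachable graph of Q (4 states):
  n0 = rec X. a.a.b.(0 + X) → ··a··> n1
  n1 = a.b.(0 + (rec X. a.a.b.(0 + X))) → ··a··> n2
  n2 = b.(0 + (rec X. a.a.b.(0 + X))) → ··b··> n3
  n3 = 0 + (rec X. a.a.b.(0 + X)) → ··a··> n1
Coarsest stable partition (strong bisimilarity classes):
  B0 = {m0, m1, m2, m3}
  B1 = {n0, n3}
  B2 = {n1}
  B3 = {n2}
m0 ∈ B0, n0 ∈ B1 → different blocks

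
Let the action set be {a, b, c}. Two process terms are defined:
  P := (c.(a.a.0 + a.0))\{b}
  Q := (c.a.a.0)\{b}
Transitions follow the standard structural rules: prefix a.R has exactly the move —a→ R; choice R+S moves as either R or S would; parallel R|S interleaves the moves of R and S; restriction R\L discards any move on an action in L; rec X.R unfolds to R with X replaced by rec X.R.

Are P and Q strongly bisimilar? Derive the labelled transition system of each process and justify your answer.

Reachable graph of P (4 states):
  m0 = (c.(a.a.0 + a.0))\{b} ⊢ --c--▸ m1
  m1 = (a.a.0 + a.0)\{b} ⊢ --a--▸ m2, --a--▸ m3
  m2 = (a.0)\{b} ⊢ --a--▸ m3
  m3 = 0\{b} ⊢ stopped
Reachable graph of Q (4 states):
  n0 = (c.a.a.0)\{b} ⊢ --c--▸ n1
  n1 = (a.a.0)\{b} ⊢ --a--▸ n2
  n2 = (a.0)\{b} ⊢ --a--▸ n3
  n3 = 0\{b} ⊢ stopped
Partition-refinement fixed point:
  B0 = {m0}
  B1 = {m1}
  B2 = {m2, n2}
  B3 = {m3, n3}
  B4 = {n0}
  B5 = {n1}
m0 ∈ B0, n0 ∈ B4 → different blocks

NO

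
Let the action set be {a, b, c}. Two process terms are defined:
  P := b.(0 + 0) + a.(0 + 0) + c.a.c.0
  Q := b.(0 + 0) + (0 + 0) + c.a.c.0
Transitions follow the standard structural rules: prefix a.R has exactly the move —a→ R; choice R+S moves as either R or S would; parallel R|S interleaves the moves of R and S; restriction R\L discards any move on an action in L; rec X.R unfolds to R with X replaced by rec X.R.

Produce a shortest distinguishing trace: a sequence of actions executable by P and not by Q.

a

LTS(P): 5 reachable states
  u0 = b.(0 + 0) + a.(0 + 0) + c.a.c.0 :: —a→ u1, —b→ u1, —c→ u2
  u1 = 0 + 0 :: (no moves)
  u2 = a.c.0 :: —a→ u3
  u3 = c.0 :: —c→ u4
  u4 = 0 :: (no moves)
LTS(Q): 5 reachable states
  v0 = b.(0 + 0) + (0 + 0) + c.a.c.0 :: —b→ v1, —c→ v2
  v1 = 0 + 0 :: (no moves)
  v2 = a.c.0 :: —a→ v3
  v3 = c.0 :: —c→ v4
  v4 = 0 :: (no moves)
Trace ⟨a⟩ through P, begin at {u0}:
  step 1 (a): {u1}
  ✓ P
Trace ⟨a⟩ through Q, begin at {v0}:
  step 1 (a): ∅  — Q cannot continue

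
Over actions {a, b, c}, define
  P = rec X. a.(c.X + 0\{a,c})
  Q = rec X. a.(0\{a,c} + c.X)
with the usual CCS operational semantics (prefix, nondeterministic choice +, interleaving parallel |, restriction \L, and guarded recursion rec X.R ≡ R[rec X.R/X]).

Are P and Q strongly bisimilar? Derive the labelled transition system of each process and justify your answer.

P's transition system — 2 states:
  m0 = rec X. a.(c.X + 0\{a,c}) has moves —a→ m1
  m1 = c.(rec X. a.(c.X + 0\{a,c})) + 0\{a,c} has moves —c→ m0
Q's transition system — 2 states:
  n0 = rec X. a.(0\{a,c} + c.X) has moves —a→ n1
  n1 = 0\{a,c} + c.(rec X. a.(0\{a,c} + c.X)) has moves —c→ n0
Coarsest stable partition (strong bisimilarity classes):
  B0 = {m0, n0}
  B1 = {m1, n1}
m0 ∈ B0, n0 ∈ B0 → same block

P ~ Q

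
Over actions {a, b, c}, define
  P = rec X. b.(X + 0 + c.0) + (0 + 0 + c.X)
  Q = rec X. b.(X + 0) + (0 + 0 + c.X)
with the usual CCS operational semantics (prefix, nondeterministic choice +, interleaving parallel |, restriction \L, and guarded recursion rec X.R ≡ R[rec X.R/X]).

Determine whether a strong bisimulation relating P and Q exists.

NO

Reachable graph of P (3 states):
  p0 = rec X. b.(X + 0 + c.0) + (0 + 0 + c.X) :: —b→ p1, —c→ p0
  p1 = (rec X. b.(X + 0 + c.0) + (0 + 0 + c.X)) + 0 + c.0 :: —b→ p1, —c→ p0, —c→ p2
  p2 = 0 :: (no moves)
Reachable graph of Q (2 states):
  q0 = rec X. b.(X + 0) + (0 + 0 + c.X) :: —b→ q1, —c→ q0
  q1 = (rec X. b.(X + 0) + (0 + 0 + c.X)) + 0 :: —b→ q1, —c→ q0
Bisimilarity quotient blocks:
  B0 = {p0}
  B1 = {p1}
  B2 = {p2}
  B3 = {q0, q1}
p0 ∈ B0, q0 ∈ B3 → different blocks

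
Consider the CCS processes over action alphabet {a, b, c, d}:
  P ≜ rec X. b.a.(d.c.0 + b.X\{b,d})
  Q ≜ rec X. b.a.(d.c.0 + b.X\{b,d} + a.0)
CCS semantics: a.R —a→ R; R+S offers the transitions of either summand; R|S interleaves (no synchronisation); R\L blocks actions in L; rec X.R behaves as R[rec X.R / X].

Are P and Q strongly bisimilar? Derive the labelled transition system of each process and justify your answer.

LTS(P): 6 reachable states
  p0 = rec X. b.a.(d.c.0 + b.X\{b,d}) has moves ··b··> p1
  p1 = a.(d.c.0 + b.(rec X. b.a.(d.c.0 + b.X\{b,d}))\{b,d}) has moves ··a··> p2
  p2 = d.c.0 + b.(rec X. b.a.(d.c.0 + b.X\{b,d}))\{b,d} has moves ··b··> p3, ··d··> p4
  p3 = (rec X. b.a.(d.c.0 + b.X\{b,d}))\{b,d} has moves stopped
  p4 = c.0 has moves ··c··> p5
  p5 = 0 has moves stopped
LTS(Q): 6 reachable states
  q0 = rec X. b.a.(d.c.0 + b.X\{b,d} + a.0) has moves ··b··> q1
  q1 = a.(d.c.0 + b.(rec X. b.a.(d.c.0 + b.X\{b,d} + a.0))\{b,d} + a.0) has moves ··a··> q2
  q2 = d.c.0 + b.(rec X. b.a.(d.c.0 + b.X\{b,d} + a.0))\{b,d} + a.0 has moves ··a··> q3, ··b··> q4, ··d··> q5
  q3 = 0 has moves stopped
  q4 = (rec X. b.a.(d.c.0 + b.X\{b,d} + a.0))\{b,d} has moves stopped
  q5 = c.0 has moves ··c··> q3
Coarsest stable partition (strong bisimilarity classes):
  B0 = {p0}
  B1 = {p1}
  B2 = {p2}
  B3 = {p4, q5}
  B4 = {p3, p5, q3, q4}
  B5 = {q0}
  B6 = {q1}
  B7 = {q2}
p0 ∈ B0, q0 ∈ B5 → different blocks

not bisimilar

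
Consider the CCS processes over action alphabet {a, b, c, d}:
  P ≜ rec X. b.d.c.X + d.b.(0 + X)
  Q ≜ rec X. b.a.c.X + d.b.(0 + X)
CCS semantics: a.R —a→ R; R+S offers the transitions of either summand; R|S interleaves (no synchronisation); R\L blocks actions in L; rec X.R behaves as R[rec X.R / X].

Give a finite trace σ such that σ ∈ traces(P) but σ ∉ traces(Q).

bd

Reachable graph of P (5 states):
  u0 = rec X. b.d.c.X + d.b.(0 + X) :: --b--▸ u1, --d--▸ u2
  u1 = d.c.(rec X. b.d.c.X + d.b.(0 + X)) :: --d--▸ u3
  u2 = b.(0 + (rec X. b.d.c.X + d.b.(0 + X))) :: --b--▸ u4
  u3 = c.(rec X. b.d.c.X + d.b.(0 + X)) :: --c--▸ u0
  u4 = 0 + (rec X. b.d.c.X + d.b.(0 + X)) :: --b--▸ u1, --d--▸ u2
Reachable graph of Q (5 states):
  v0 = rec X. b.a.c.X + d.b.(0 + X) :: --b--▸ v1, --d--▸ v2
  v1 = a.c.(rec X. b.a.c.X + d.b.(0 + X)) :: --a--▸ v3
  v2 = b.(0 + (rec X. b.a.c.X + d.b.(0 + X))) :: --b--▸ v4
  v3 = c.(rec X. b.a.c.X + d.b.(0 + X)) :: --c--▸ v0
  v4 = 0 + (rec X. b.a.c.X + d.b.(0 + X)) :: --b--▸ v1, --d--▸ v2
Run σ = ⟨bd⟩ on P: start {u0}
  step 1 (b): {u1}
  step 2 (d): {u3}
  ✓ P
Run σ = ⟨bd⟩ on Q: start {v0}
  step 1 (b): {v1}
  step 2 (d): ∅ (Q stuck)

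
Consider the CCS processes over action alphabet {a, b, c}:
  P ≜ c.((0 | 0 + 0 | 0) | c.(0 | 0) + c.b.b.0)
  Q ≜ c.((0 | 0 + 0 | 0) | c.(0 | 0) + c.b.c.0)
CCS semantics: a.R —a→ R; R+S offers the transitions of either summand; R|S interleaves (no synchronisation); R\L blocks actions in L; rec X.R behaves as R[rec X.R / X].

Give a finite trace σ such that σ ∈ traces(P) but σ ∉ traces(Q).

Reachable graph of P (6 states):
  p0 = c.((0 | 0 + 0 | 0) | c.(0 | 0) + c.b.b.0) has moves ··c··> p1
  p1 = (0 | 0 + 0 | 0) | c.(0 | 0) + c.b.b.0 has moves ··c··> p2, ··c··> p3
  p2 = (0 | 0 + 0 | 0) | (0 | 0) has moves (no moves)
  p3 = b.b.0 has moves ··b··> p4
  p4 = b.0 has moves ··b··> p5
  p5 = 0 has moves (no moves)
Reachable graph of Q (6 states):
  q0 = c.((0 | 0 + 0 | 0) | c.(0 | 0) + c.b.c.0) has moves ··c··> q1
  q1 = (0 | 0 + 0 | 0) | c.(0 | 0) + c.b.c.0 has moves ··c··> q2, ··c··> q3
  q2 = (0 | 0 + 0 | 0) | (0 | 0) has moves (no moves)
  q3 = b.c.0 has moves ··b··> q4
  q4 = c.0 has moves ··c··> q5
  q5 = 0 has moves (no moves)
Run σ = ⟨ccbb⟩ on P: start {p0}
  after c @ step 1: {p1}
  after c @ step 2: {p2, p3}
  after b @ step 3: {p4}
  after b @ step 4: {p5}
  P completes σ.
Run σ = ⟨ccbb⟩ on Q: start {q0}
  after c @ step 1: {q1}
  after c @ step 2: {q2, q3}
  after b @ step 3: {q4}
  after b @ step 4: ∅ (Q stuck)

ccbb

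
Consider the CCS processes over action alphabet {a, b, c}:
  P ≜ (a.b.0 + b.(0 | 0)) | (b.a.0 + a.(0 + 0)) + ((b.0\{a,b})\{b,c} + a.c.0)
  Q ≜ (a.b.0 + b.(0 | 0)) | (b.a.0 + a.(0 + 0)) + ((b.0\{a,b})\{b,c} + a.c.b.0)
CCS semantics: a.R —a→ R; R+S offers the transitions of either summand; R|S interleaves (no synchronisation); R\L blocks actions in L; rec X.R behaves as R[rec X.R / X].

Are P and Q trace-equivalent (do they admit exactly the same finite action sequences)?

P's transition system — 18 states:
  p0 = (a.b.0 + b.(0 | 0)) | (b.a.0 + a.(0 + 0)) + ((b.0\{a,b})\{b,c} + a.c.0) | ··a··> p1, ··a··> p2, ··a··> p3, ··b··> p4, ··b··> p5
  p1 = (a.b.0 + b.(0 | 0)) | (0 + 0) | ··a··> p6, ··b··> p7
  p2 = b.0 | (b.a.0 + a.(0 + 0)) | ··a··> p6, ··b··> p8, ··b··> p9
  p3 = c.0 | ··c··> p10
  p4 = (a.b.0 + b.(0 | 0)) | a.0 | ··a··> p11, ··a··> p9, ··b··> p12
  p5 = 0 | 0 | (b.a.0 + a.(0 + 0)) | ··a··> p7, ··b··> p12
  p6 = b.0 | (0 + 0) | ··b··> p13
  p7 = 0 | 0 | (0 + 0) | (no moves)
  p8 = 0 | (b.a.0 + a.(0 + 0)) | ··a··> p13, ··b··> p14
  p9 = b.0 | a.0 | ··a··> p15, ··b··> p14
  p10 = 0 | (no moves)
  p11 = (a.b.0 + b.(0 | 0)) | 0 | ··a··> p15, ··b··> p16
  p12 = 0 | 0 | a.0 | ··a··> p16
  p13 = 0 | (0 + 0) | (no moves)
  p14 = 0 | a.0 | ··a··> p17
  p15 = b.0 | 0 | ··b··> p17
  p16 = 0 | 0 | 0 | (no moves)
  p17 = 0 | 0 | (no moves)
Q's transition system — 19 states:
  q0 = (a.b.0 + b.(0 | 0)) | (b.a.0 + a.(0 + 0)) + ((b.0\{a,b})\{b,c} + a.c.b.0) | ··a··> q1, ··a··> q2, ··a··> q3, ··b··> q4, ··b··> q5
  q1 = (a.b.0 + b.(0 | 0)) | (0 + 0) | ··a··> q6, ··b··> q7
  q2 = b.0 | (b.a.0 + a.(0 + 0)) | ··a··> q6, ··b··> q8, ··b··> q9
  q3 = c.b.0 | ··c··> q10
  q4 = (a.b.0 + b.(0 | 0)) | a.0 | ··a··> q11, ··a··> q9, ··b··> q12
  q5 = 0 | 0 | (b.a.0 + a.(0 + 0)) | ··a··> q7, ··b··> q12
  q6 = b.0 | (0 + 0) | ··b··> q13
  q7 = 0 | 0 | (0 + 0) | (no moves)
  q8 = 0 | (b.a.0 + a.(0 + 0)) | ··a··> q13, ··b··> q14
  q9 = b.0 | a.0 | ··a··> q15, ··b··> q14
  q10 = b.0 | ··b··> q16
  q11 = (a.b.0 + b.(0 | 0)) | 0 | ··a··> q15, ··b··> q17
  q12 = 0 | 0 | a.0 | ··a··> q17
  q13 = 0 | (0 + 0) | (no moves)
  q14 = 0 | a.0 | ··a··> q18
  q15 = b.0 | 0 | ··b··> q18
  q16 = 0 | (no moves)
  q17 = 0 | 0 | 0 | (no moves)
  q18 = 0 | 0 | (no moves)
Trace ⟨acb⟩ through Q, begin at {q0}:
  step 1 (a): {q1, q2, q3}
  step 2 (c): {q10}
  step 3 (b): {q16}
  Q completes σ.
Trace ⟨acb⟩ through P, begin at {p0}:
  step 1 (a): {p1, p2, p3}
  step 2 (c): {p10}
  step 3 (b): ∅ (P stuck)

traces(P) ≠ traces(Q) — witness ⟨acb⟩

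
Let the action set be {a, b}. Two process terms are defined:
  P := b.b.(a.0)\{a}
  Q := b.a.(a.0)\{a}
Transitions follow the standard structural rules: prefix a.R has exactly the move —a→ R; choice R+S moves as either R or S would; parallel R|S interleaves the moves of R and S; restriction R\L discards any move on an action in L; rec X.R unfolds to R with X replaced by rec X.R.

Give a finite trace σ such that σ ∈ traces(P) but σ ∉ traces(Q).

bb

P's transition system — 3 states:
  u0 = b.b.(a.0)\{a} has moves --b--▸ u1
  u1 = b.(a.0)\{a} has moves --b--▸ u2
  u2 = (a.0)\{a} has moves (no moves)
Q's transition system — 3 states:
  v0 = b.a.(a.0)\{a} has moves --b--▸ v1
  v1 = a.(a.0)\{a} has moves --a--▸ v2
  v2 = (a.0)\{a} has moves (no moves)
Trace ⟨bb⟩ through P, begin at {u0}:
  after b @ step 1: {u1}
  after b @ step 2: {u2}
  P completes σ.
Trace ⟨bb⟩ through Q, begin at {v0}:
  after b @ step 1: {v1}
  after b @ step 2: ∅ (Q stuck)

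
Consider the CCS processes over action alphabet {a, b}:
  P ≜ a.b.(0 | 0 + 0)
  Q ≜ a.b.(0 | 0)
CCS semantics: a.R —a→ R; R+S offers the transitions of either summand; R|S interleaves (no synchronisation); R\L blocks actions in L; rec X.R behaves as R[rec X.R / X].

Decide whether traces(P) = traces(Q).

LTS(P): 3 reachable states
  p0 = a.b.(0 | 0 + 0) :: =a=> p1
  p1 = b.(0 | 0 + 0) :: =b=> p2
  p2 = 0 | 0 + 0 :: (no moves)
LTS(Q): 3 reachable states
  q0 = a.b.(0 | 0) :: =a=> q1
  q1 = b.(0 | 0) :: =b=> q2
  q2 = 0 | 0 :: (no moves)
Bisimilarity quotient blocks:
  B0 = {p0, q0}
  B1 = {p1, q1}
  B2 = {p2, q2}
p0 ∈ B0, q0 ∈ B0 → same block
Bisimilar ⇒ trace-equivalent.

traces(P) = traces(Q)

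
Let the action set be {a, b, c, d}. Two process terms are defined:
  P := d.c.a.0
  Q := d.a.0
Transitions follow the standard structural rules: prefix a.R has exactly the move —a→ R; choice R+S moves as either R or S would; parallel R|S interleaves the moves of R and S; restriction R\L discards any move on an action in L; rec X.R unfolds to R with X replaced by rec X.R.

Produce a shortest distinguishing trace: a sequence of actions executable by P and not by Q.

P's transition system — 4 states:
  s0 = d.c.a.0 | ··d··> s1
  s1 = c.a.0 | ··c··> s2
  s2 = a.0 | ··a··> s3
  s3 = 0 | deadlocked
Q's transition system — 3 states:
  t0 = d.a.0 | ··d··> t1
  t1 = a.0 | ··a··> t2
  t2 = 0 | deadlocked
Trace ⟨dc⟩ through P, begin at {s0}:
  after d @ step 1: {s1}
  after c @ step 2: {s2}
  ✓ P
Trace ⟨dc⟩ through Q, begin at {t0}:
  after d @ step 1: {t1}
  after c @ step 2: no successor for Q

dc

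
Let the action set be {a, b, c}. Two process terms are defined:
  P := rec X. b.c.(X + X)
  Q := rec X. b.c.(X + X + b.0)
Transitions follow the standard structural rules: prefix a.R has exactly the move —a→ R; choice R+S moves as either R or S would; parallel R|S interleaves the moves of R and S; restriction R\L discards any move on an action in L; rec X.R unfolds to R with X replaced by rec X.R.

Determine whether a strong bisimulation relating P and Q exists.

Reachable graph of P (3 states):
  s0 = rec X. b.c.(X + X) | --b--▸ s1
  s1 = c.((rec X. b.c.(X + X)) + (rec X. b.c.(X + X))) | --c--▸ s2
  s2 = (rec X. b.c.(X + X)) + (rec X. b.c.(X + X)) | --b--▸ s1
Reachable graph of Q (4 states):
  t0 = rec X. b.c.(X + X + b.0) | --b--▸ t1
  t1 = c.((rec X. b.c.(X + X + b.0)) + (rec X. b.c.(X + X + b.0)) + b.0) | --c--▸ t2
  t2 = (rec X. b.c.(X + X + b.0)) + (rec X. b.c.(X + X + b.0)) + b.0 | --b--▸ t1, --b--▸ t3
  t3 = 0 | (no moves)
Bisimilarity quotient blocks:
  B0 = {s0, s2}
  B1 = {s1}
  B2 = {t0}
  B3 = {t1}
  B4 = {t2}
  B5 = {t3}
s0 ∈ B0, t0 ∈ B2 → different blocks

NO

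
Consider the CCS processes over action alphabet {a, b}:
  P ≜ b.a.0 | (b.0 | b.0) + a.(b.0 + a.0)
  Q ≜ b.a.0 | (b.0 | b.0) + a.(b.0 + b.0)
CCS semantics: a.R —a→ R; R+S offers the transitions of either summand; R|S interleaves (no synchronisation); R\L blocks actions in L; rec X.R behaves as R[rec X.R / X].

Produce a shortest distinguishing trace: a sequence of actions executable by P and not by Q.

LTS(P): 14 reachable states
  p0 = b.a.0 | (b.0 | b.0) + a.(b.0 + a.0) :: --a--▸ p1, --b--▸ p2, --b--▸ p3, --b--▸ p4
  p1 = b.0 + a.0 :: --a--▸ p5, --b--▸ p5
  p2 = a.0 | (b.0 | b.0) :: --a--▸ p6, --b--▸ p7, --b--▸ p8
  p3 = b.a.0 | (0 | b.0) :: --b--▸ p7, --b--▸ p9
  p4 = b.a.0 | (b.0 | 0) :: --b--▸ p8, --b--▸ p9
  p5 = 0 :: deadlocked
  p6 = 0 | (b.0 | b.0) :: --b--▸ p10, --b--▸ p11
  p7 = a.0 | (0 | b.0) :: --a--▸ p10, --b--▸ p12
  p8 = a.0 | (b.0 | 0) :: --a--▸ p11, --b--▸ p12
  p9 = b.a.0 | (0 | 0) :: --b--▸ p12
  p10 = 0 | (0 | b.0) :: --b--▸ p13
  p11 = 0 | (b.0 | 0) :: --b--▸ p13
  p12 = a.0 | (0 | 0) :: --a--▸ p13
  p13 = 0 | (0 | 0) :: deadlocked
LTS(Q): 14 reachable states
  q0 = b.a.0 | (b.0 | b.0) + a.(b.0 + b.0) :: --a--▸ q1, --b--▸ q2, --b--▸ q3, --b--▸ q4
  q1 = b.0 + b.0 :: --b--▸ q5
  q2 = a.0 | (b.0 | b.0) :: --a--▸ q6, --b--▸ q7, --b--▸ q8
  q3 = b.a.0 | (0 | b.0) :: --b--▸ q7, --b--▸ q9
  q4 = b.a.0 | (b.0 | 0) :: --b--▸ q8, --b--▸ q9
  q5 = 0 :: deadlocked
  q6 = 0 | (b.0 | b.0) :: --b--▸ q10, --b--▸ q11
  q7 = a.0 | (0 | b.0) :: --a--▸ q10, --b--▸ q12
  q8 = a.0 | (b.0 | 0) :: --a--▸ q11, --b--▸ q12
  q9 = b.a.0 | (0 | 0) :: --b--▸ q12
  q10 = 0 | (0 | b.0) :: --b--▸ q13
  q11 = 0 | (b.0 | 0) :: --b--▸ q13
  q12 = a.0 | (0 | 0) :: --a--▸ q13
  q13 = 0 | (0 | 0) :: deadlocked
Executing aa from P (initial set {p0}):
  after a @ step 1: {p1}
  after a @ step 2: {p5}
  P completes σ.
Executing aa from Q (initial set {q0}):
  after a @ step 1: {q1}
  after a @ step 2: ∅  — Q cannot continue

aa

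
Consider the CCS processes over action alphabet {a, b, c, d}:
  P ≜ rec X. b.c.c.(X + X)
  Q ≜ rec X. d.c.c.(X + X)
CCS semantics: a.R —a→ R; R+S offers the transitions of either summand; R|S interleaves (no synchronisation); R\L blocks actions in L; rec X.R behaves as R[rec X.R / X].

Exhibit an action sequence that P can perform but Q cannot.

b

P's transition system — 4 states:
  u0 = rec X. b.c.c.(X + X) → --b--▸ u1
  u1 = c.c.((rec X. b.c.c.(X + X)) + (rec X. b.c.c.(X + X))) → --c--▸ u2
  u2 = c.((rec X. b.c.c.(X + X)) + (rec X. b.c.c.(X + X))) → --c--▸ u3
  u3 = (rec X. b.c.c.(X + X)) + (rec X. b.c.c.(X + X)) → --b--▸ u1
Q's transition system — 4 states:
  v0 = rec X. d.c.c.(X + X) → --d--▸ v1
  v1 = c.c.((rec X. d.c.c.(X + X)) + (rec X. d.c.c.(X + X))) → --c--▸ v2
  v2 = c.((rec X. d.c.c.(X + X)) + (rec X. d.c.c.(X + X))) → --c--▸ v3
  v3 = (rec X. d.c.c.(X + X)) + (rec X. d.c.c.(X + X)) → --d--▸ v1
Run σ = ⟨b⟩ on P: start {u0}
  [1] b ⇒ {u1}
  P completes σ.
Run σ = ⟨b⟩ on Q: start {v0}
  [1] b ⇒ ∅ (Q stuck)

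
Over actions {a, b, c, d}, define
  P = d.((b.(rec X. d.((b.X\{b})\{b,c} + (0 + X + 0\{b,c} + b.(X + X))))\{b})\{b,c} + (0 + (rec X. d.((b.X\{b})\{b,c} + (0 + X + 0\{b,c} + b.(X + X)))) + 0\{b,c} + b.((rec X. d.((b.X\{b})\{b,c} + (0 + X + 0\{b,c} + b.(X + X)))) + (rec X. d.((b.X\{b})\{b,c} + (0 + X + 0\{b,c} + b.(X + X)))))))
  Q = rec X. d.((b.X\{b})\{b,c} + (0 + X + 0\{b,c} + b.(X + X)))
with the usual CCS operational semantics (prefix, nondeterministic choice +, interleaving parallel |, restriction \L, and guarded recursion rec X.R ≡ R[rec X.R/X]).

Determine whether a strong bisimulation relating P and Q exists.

P's transition system — 3 states:
  p0 = d.((b.(rec X. d.((b.X\{b})\{b,c} + (0 + X + 0\{b,c} + b.(X + X))))\{b})\{b,c} + (0 + (rec X. d.((b.X\{b})\{b,c} + (0 + X + 0\{b,c} + b.(X + X)))) + 0\{b,c} + b.((rec X. d.((b.X\{b})\{b,c} + (0 + X + 0\{b,c} + b.(X + X)))) + (rec X. d.((b.X\{b})\{b,c} + (0 + X + 0\{b,c} + b.(X + X))))))) has moves =d=> p1
  p1 = (b.(rec X. d.((b.X\{b})\{b,c} + (0 + X + 0\{b,c} + b.(X + X))))\{b})\{b,c} + (0 + (rec X. d.((b.X\{b})\{b,c} + (0 + X + 0\{b,c} + b.(X + X)))) + 0\{b,c} + b.((rec X. d.((b.X\{b})\{b,c} + (0 + X + 0\{b,c} + b.(X + X)))) + (rec X. d.((b.X\{b})\{b,c} + (0 + X + 0\{b,c} + b.(X + X)))))) has moves =b=> p2, =d=> p1
  p2 = (rec X. d.((b.X\{b})\{b,c} + (0 + X + 0\{b,c} + b.(X + X)))) + (rec X. d.((b.X\{b})\{b,c} + (0 + X + 0\{b,c} + b.(X + X)))) has moves =d=> p1
Q's transition system — 3 states:
  q0 = rec X. d.((b.X\{b})\{b,c} + (0 + X + 0\{b,c} + b.(X + X))) has moves =d=> q1
  q1 = (b.(rec X. d.((b.X\{b})\{b,c} + (0 + X + 0\{b,c} + b.(X + X))))\{b})\{b,c} + (0 + (rec X. d.((b.X\{b})\{b,c} + (0 + X + 0\{b,c} + b.(X + X)))) + 0\{b,c} + b.((rec X. d.((b.X\{b})\{b,c} + (0 + X + 0\{b,c} + b.(X + X)))) + (rec X. d.((b.X\{b})\{b,c} + (0 + X + 0\{b,c} + b.(X + X)))))) has moves =b=> q2, =d=> q1
  q2 = (rec X. d.((b.X\{b})\{b,c} + (0 + X + 0\{b,c} + b.(X + X)))) + (rec X. d.((b.X\{b})\{b,c} + (0 + X + 0\{b,c} + b.(X + X)))) has moves =d=> q1
Coarsest stable partition (strong bisimilarity classes):
  B0 = {p0, p2, q0, q2}
  B1 = {p1, q1}
p0 ∈ B0, q0 ∈ B0 → same block

P ~ Q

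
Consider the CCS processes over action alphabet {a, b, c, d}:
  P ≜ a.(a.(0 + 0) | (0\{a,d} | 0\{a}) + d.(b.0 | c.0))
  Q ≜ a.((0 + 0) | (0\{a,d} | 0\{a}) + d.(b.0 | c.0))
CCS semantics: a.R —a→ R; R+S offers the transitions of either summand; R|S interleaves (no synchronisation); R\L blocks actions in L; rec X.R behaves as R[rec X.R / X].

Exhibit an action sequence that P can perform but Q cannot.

aa

Reachable graph of P (7 states):
  u0 = a.(a.(0 + 0) | (0\{a,d} | 0\{a}) + d.(b.0 | c.0)) :: ··a··> u1
  u1 = a.(0 + 0) | (0\{a,d} | 0\{a}) + d.(b.0 | c.0) :: ··a··> u2, ··d··> u3
  u2 = (0 + 0) | (0\{a,d} | 0\{a}) :: stopped
  u3 = b.0 | c.0 :: ··b··> u4, ··c··> u5
  u4 = 0 | c.0 :: ··c··> u6
  u5 = b.0 | 0 :: ··b··> u6
  u6 = 0 | 0 :: stopped
Reachable graph of Q (6 states):
  v0 = a.((0 + 0) | (0\{a,d} | 0\{a}) + d.(b.0 | c.0)) :: ··a··> v1
  v1 = (0 + 0) | (0\{a,d} | 0\{a}) + d.(b.0 | c.0) :: ··d··> v2
  v2 = b.0 | c.0 :: ··b··> v3, ··c··> v4
  v3 = 0 | c.0 :: ··c··> v5
  v4 = b.0 | 0 :: ··b··> v5
  v5 = 0 | 0 :: stopped
Run σ = ⟨aa⟩ on P: start {u0}
  after a @ step 1: {u1}
  after a @ step 2: {u2}
  ✓ P
Run σ = ⟨aa⟩ on Q: start {v0}
  after a @ step 1: {v1}
  after a @ step 2: ∅  — Q cannot continue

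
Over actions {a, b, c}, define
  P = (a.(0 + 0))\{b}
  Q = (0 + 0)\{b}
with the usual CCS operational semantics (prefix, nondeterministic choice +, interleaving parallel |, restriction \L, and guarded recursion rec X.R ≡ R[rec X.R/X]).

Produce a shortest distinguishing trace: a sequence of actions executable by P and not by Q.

P's transition system — 2 states:
  s0 = (a.(0 + 0))\{b} :: -a-> s1
  s1 = (0 + 0)\{b} :: (no moves)
Q's transition system — 1 states:
  t0 = (0 + 0)\{b} :: (no moves)
Trace ⟨a⟩ through P, begin at {s0}:
  after a @ step 1: {s1}
  P completes σ.
Trace ⟨a⟩ through Q, begin at {t0}:
  after a @ step 1: ∅ (Q stuck)

a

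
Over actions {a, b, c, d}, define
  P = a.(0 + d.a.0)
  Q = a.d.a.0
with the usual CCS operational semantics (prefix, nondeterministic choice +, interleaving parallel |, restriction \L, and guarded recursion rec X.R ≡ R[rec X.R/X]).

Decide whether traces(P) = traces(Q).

Reachable graph of P (4 states):
  p0 = a.(0 + d.a.0) → -a-> p1
  p1 = 0 + d.a.0 → -d-> p2
  p2 = a.0 → -a-> p3
  p3 = 0 → stopped
Reachable graph of Q (4 states):
  q0 = a.d.a.0 → -a-> q1
  q1 = d.a.0 → -d-> q2
  q2 = a.0 → -a-> q3
  q3 = 0 → stopped
Coarsest stable partition (strong bisimilarity classes):
  B0 = {p0, q0}
  B1 = {p1, q1}
  B2 = {p2, q2}
  B3 = {p3, q3}
p0 ∈ B0, q0 ∈ B0 → same block
Bisimilar ⇒ trace-equivalent.

traces(P) = traces(Q)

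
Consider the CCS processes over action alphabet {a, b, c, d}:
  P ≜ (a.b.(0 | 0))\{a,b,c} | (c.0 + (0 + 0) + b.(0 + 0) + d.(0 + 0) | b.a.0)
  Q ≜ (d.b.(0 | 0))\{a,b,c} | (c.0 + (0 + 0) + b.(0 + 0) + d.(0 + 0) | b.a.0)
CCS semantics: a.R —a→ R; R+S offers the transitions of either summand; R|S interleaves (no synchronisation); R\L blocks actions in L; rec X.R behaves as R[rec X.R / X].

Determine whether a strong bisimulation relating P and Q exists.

NO

Reachable graph of P (8 states):
  m0 = (a.b.(0 | 0))\{a,b,c} | (c.0 + (0 + 0) + b.(0 + 0) + d.(0 + 0) | b.a.0) ⊢ =b=> m1, =b=> m2, =c=> m3, =d=> m4
  m1 = (a.b.(0 | 0))\{a,b,c} | (0 + 0) ⊢ (no moves)
  m2 = (a.b.(0 | 0))\{a,b,c} | (d.(0 + 0) | a.0) ⊢ =a=> m5, =d=> m6
  m3 = (a.b.(0 | 0))\{a,b,c} | 0 ⊢ (no moves)
  m4 = (a.b.(0 | 0))\{a,b,c} | ((0 + 0) | b.a.0) ⊢ =b=> m6
  m5 = (a.b.(0 | 0))\{a,b,c} | (d.(0 + 0) | 0) ⊢ =d=> m7
  m6 = (a.b.(0 | 0))\{a,b,c} | ((0 + 0) | a.0) ⊢ =a=> m7
  m7 = (a.b.(0 | 0))\{a,b,c} | ((0 + 0) | 0) ⊢ (no moves)
Reachable graph of Q (16 states):
  n0 = (d.b.(0 | 0))\{a,b,c} | (c.0 + (0 + 0) + b.(0 + 0) + d.(0 + 0) | b.a.0) ⊢ =b=> n1, =b=> n2, =c=> n3, =d=> n4, =d=> n5
  n1 = (d.b.(0 | 0))\{a,b,c} | (0 + 0) ⊢ =d=> n6
  n2 = (d.b.(0 | 0))\{a,b,c} | (d.(0 + 0) | a.0) ⊢ =a=> n7, =d=> n8, =d=> n9
  n3 = (d.b.(0 | 0))\{a,b,c} | 0 ⊢ =d=> n10
  n4 = (b.(0 | 0))\{a,b,c} | (c.0 + (0 + 0) + b.(0 + 0) + d.(0 + 0) | b.a.0) ⊢ =b=> n6, =b=> n8, =c=> n10, =d=> n11
  n5 = (d.b.(0 | 0))\{a,b,c} | ((0 + 0) | b.a.0) ⊢ =b=> n9, =d=> n11
  n6 = (b.(0 | 0))\{a,b,c} | (0 + 0) ⊢ (no moves)
  n7 = (d.b.(0 | 0))\{a,b,c} | (d.(0 + 0) | 0) ⊢ =d=> n12, =d=> n13
  n8 = (b.(0 | 0))\{a,b,c} | (d.(0 + 0) | a.0) ⊢ =a=> n12, =d=> n14
  n9 = (d.b.(0 | 0))\{a,b,c} | ((0 + 0) | a.0) ⊢ =a=> n13, =d=> n14
  n10 = (b.(0 | 0))\{a,b,c} | 0 ⊢ (no moves)
  n11 = (b.(0 | 0))\{a,b,c} | ((0 + 0) | b.a.0) ⊢ =b=> n14
  n12 = (b.(0 | 0))\{a,b,c} | (d.(0 + 0) | 0) ⊢ =d=> n15
  n13 = (d.b.(0 | 0))\{a,b,c} | ((0 + 0) | 0) ⊢ =d=> n15
  n14 = (b.(0 | 0))\{a,b,c} | ((0 + 0) | a.0) ⊢ =a=> n15
  n15 = (b.(0 | 0))\{a,b,c} | ((0 + 0) | 0) ⊢ (no moves)
Partition-refinement fixed point:
  B0 = {m0, n4}
  B1 = {m1, m3, m7, n10, n15, n6}
  B2 = {m4, n11}
  B3 = {m6, n14}
  B4 = {m2, n8, n9}
  B5 = {m5, n1, n12, n13, n3}
  B6 = {n0}
  B7 = {n2}
  B8 = {n7}
  B9 = {n5}
m0 ∈ B0, n0 ∈ B6 → different blocks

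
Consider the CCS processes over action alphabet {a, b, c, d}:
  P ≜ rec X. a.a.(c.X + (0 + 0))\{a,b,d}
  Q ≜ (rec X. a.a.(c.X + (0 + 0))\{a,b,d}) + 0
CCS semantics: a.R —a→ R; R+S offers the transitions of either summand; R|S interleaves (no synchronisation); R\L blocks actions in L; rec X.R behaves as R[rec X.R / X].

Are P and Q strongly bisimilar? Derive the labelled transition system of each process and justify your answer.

P ~ Q

P's transition system — 4 states:
  p0 = rec X. a.a.(c.X + (0 + 0))\{a,b,d} | -a-> p1
  p1 = a.(c.(rec X. a.a.(c.X + (0 + 0))\{a,b,d}) + (0 + 0))\{a,b,d} | -a-> p2
  p2 = (c.(rec X. a.a.(c.X + (0 + 0))\{a,b,d}) + (0 + 0))\{a,b,d} | -c-> p3
  p3 = (rec X. a.a.(c.X + (0 + 0))\{a,b,d})\{a,b,d} | deadlocked
Q's transition system — 4 states:
  q0 = (rec X. a.a.(c.X + (0 + 0))\{a,b,d}) + 0 | -a-> q1
  q1 = a.(c.(rec X. a.a.(c.X + (0 + 0))\{a,b,d}) + (0 + 0))\{a,b,d} | -a-> q2
  q2 = (c.(rec X. a.a.(c.X + (0 + 0))\{a,b,d}) + (0 + 0))\{a,b,d} | -c-> q3
  q3 = (rec X. a.a.(c.X + (0 + 0))\{a,b,d})\{a,b,d} | deadlocked
Partition-refinement fixed point:
  B0 = {p0, q0}
  B1 = {p1, q1}
  B2 = {p2, q2}
  B3 = {p3, q3}
p0 ∈ B0, q0 ∈ B0 → same block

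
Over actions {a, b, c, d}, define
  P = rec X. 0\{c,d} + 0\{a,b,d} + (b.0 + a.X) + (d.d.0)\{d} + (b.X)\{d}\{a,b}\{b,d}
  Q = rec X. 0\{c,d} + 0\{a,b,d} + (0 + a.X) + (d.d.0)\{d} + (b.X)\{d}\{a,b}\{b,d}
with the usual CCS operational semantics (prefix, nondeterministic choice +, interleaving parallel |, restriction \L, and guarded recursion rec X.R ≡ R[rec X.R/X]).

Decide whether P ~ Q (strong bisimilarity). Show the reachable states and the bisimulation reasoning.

LTS(P): 2 reachable states
  p0 = rec X. 0\{c,d} + 0\{a,b,d} + (b.0 + a.X) + (d.d.0)\{d} + (b.X)\{d}\{a,b}\{b,d} → —a→ p0, —b→ p1
  p1 = 0 → deadlocked
LTS(Q): 1 reachable states
  q0 = rec X. 0\{c,d} + 0\{a,b,d} + (0 + a.X) + (d.d.0)\{d} + (b.X)\{d}\{a,b}\{b,d} → —a→ q0
Bisimilarity quotient blocks:
  B0 = {p0}
  B1 = {p1}
  B2 = {q0}
p0 ∈ B0, q0 ∈ B2 → different blocks

P ≁ Q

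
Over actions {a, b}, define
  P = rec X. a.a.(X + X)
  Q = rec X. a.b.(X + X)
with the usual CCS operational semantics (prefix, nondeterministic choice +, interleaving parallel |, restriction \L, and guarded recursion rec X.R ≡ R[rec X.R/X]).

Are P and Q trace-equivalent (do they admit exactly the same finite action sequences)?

NO — witness ⟨aa⟩

Reachable graph of P (3 states):
  m0 = rec X. a.a.(X + X) → =a=> m1
  m1 = a.((rec X. a.a.(X + X)) + (rec X. a.a.(X + X))) → =a=> m2
  m2 = (rec X. a.a.(X + X)) + (rec X. a.a.(X + X)) → =a=> m1
Reachable graph of Q (3 states):
  n0 = rec X. a.b.(X + X) → =a=> n1
  n1 = b.((rec X. a.b.(X + X)) + (rec X. a.b.(X + X))) → =b=> n2
  n2 = (rec X. a.b.(X + X)) + (rec X. a.b.(X + X)) → =a=> n1
Trace ⟨aa⟩ through P, begin at {m0}:
  [1] a ⇒ {m1}
  [2] a ⇒ {m2}
  ✓ P
Trace ⟨aa⟩ through Q, begin at {n0}:
  [1] a ⇒ {n1}
  [2] a ⇒ ∅  — Q cannot continue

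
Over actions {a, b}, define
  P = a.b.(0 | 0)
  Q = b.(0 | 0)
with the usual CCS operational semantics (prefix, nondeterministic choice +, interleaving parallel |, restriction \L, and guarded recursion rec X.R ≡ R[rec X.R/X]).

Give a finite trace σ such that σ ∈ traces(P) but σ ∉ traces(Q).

a

LTS(P): 3 reachable states
  m0 = a.b.(0 | 0) :: -a-> m1
  m1 = b.(0 | 0) :: -b-> m2
  m2 = 0 | 0 :: (no moves)
LTS(Q): 2 reachable states
  n0 = b.(0 | 0) :: -b-> n1
  n1 = 0 | 0 :: (no moves)
Run σ = ⟨a⟩ on P: start {m0}
  after a @ step 1: {m1}
  ✓ P
Run σ = ⟨a⟩ on Q: start {n0}
  after a @ step 1: ∅  — Q cannot continue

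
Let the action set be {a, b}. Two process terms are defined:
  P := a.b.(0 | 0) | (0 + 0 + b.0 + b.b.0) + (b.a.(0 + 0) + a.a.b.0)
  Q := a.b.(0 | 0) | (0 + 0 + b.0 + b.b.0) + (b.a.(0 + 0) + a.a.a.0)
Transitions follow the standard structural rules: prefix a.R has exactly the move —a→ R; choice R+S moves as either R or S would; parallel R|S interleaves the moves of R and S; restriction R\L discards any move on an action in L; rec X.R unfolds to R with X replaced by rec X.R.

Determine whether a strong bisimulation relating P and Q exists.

NO

LTS(P): 14 reachable states
  m0 = a.b.(0 | 0) | (0 + 0 + b.0 + b.b.0) + (b.a.(0 + 0) + a.a.b.0) ⊢ ··a··> m1, ··a··> m2, ··b··> m3, ··b··> m4, ··b··> m5
  m1 = a.b.0 ⊢ ··a··> m6
  m2 = b.(0 | 0) | (0 + 0 + b.0 + b.b.0) ⊢ ··b··> m7, ··b··> m8, ··b··> m9
  m3 = a.(0 + 0) ⊢ ··a··> m10
  m4 = a.b.(0 | 0) | 0 ⊢ ··a··> m8
  m5 = a.b.(0 | 0) | b.0 ⊢ ··a··> m9, ··b··> m4
  m6 = b.0 ⊢ ··b··> m11
  m7 = 0 | 0 | (0 + 0 + b.0 + b.b.0) ⊢ ··b··> m12, ··b··> m13
  m8 = b.(0 | 0) | 0 ⊢ ··b··> m12
  m9 = b.(0 | 0) | b.0 ⊢ ··b··> m13, ··b··> m8
  m10 = 0 + 0 ⊢ (no moves)
  m11 = 0 ⊢ (no moves)
  m12 = 0 | 0 | 0 ⊢ (no moves)
  m13 = 0 | 0 | b.0 ⊢ ··b··> m12
LTS(Q): 14 reachable states
  n0 = a.b.(0 | 0) | (0 + 0 + b.0 + b.b.0) + (b.a.(0 + 0) + a.a.a.0) ⊢ ··a··> n1, ··a··> n2, ··b··> n3, ··b··> n4, ··b··> n5
  n1 = a.a.0 ⊢ ··a··> n6
  n2 = b.(0 | 0) | (0 + 0 + b.0 + b.b.0) ⊢ ··b··> n7, ··b··> n8, ··b··> n9
  n3 = a.(0 + 0) ⊢ ··a··> n10
  n4 = a.b.(0 | 0) | 0 ⊢ ··a··> n8
  n5 = a.b.(0 | 0) | b.0 ⊢ ··a··> n9, ··b··> n4
  n6 = a.0 ⊢ ··a··> n11
  n7 = 0 | 0 | (0 + 0 + b.0 + b.b.0) ⊢ ··b··> n12, ··b··> n13
  n8 = b.(0 | 0) | 0 ⊢ ··b··> n12
  n9 = b.(0 | 0) | b.0 ⊢ ··b··> n13, ··b··> n8
  n10 = 0 + 0 ⊢ (no moves)
  n11 = 0 ⊢ (no moves)
  n12 = 0 | 0 | 0 ⊢ (no moves)
  n13 = 0 | 0 | b.0 ⊢ ··b··> n12
Coarsest stable partition (strong bisimilarity classes):
  B0 = {m0}
  B1 = {m1, m4, n4}
  B2 = {m13, m6, m8, n13, n8}
  B3 = {m10, m11, m12, n10, n11, n12}
  B4 = {m3, n3, n6}
  B5 = {m5, n5}
  B6 = {m9, n9}
  B7 = {m2, n2}
  B8 = {m7, n7}
  B9 = {n0}
  B10 = {n1}
m0 ∈ B0, n0 ∈ B9 → different blocks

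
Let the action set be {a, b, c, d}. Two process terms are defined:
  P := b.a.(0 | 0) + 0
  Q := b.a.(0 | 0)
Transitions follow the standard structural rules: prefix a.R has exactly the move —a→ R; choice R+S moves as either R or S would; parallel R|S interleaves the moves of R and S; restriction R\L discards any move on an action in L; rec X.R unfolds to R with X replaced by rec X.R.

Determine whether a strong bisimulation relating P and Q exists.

bisimilar

Reachable graph of P (3 states):
  m0 = b.a.(0 | 0) + 0 ⊢ --b--▸ m1
  m1 = a.(0 | 0) ⊢ --a--▸ m2
  m2 = 0 | 0 ⊢ ·
Reachable graph of Q (3 states):
  n0 = b.a.(0 | 0) ⊢ --b--▸ n1
  n1 = a.(0 | 0) ⊢ --a--▸ n2
  n2 = 0 | 0 ⊢ ·
Bisimilarity quotient blocks:
  B0 = {m0, n0}
  B1 = {m1, n1}
  B2 = {m2, n2}
m0 ∈ B0, n0 ∈ B0 → same block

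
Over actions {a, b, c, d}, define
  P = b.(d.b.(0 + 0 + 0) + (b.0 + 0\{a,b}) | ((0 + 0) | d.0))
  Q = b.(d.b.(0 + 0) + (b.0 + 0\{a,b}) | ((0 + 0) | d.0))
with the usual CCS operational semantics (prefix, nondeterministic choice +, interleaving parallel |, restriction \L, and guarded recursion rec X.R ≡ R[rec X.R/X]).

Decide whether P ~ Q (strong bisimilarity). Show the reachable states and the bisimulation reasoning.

bisimilar

P's transition system — 7 states:
  u0 = b.(d.b.(0 + 0 + 0) + (b.0 + 0\{a,b}) | ((0 + 0) | d.0)) has moves ··b··> u1
  u1 = d.b.(0 + 0 + 0) + (b.0 + 0\{a,b}) | ((0 + 0) | d.0) has moves ··b··> u2, ··d··> u3, ··d··> u4
  u2 = 0 | ((0 + 0) | d.0) has moves ··d··> u5
  u3 = (b.0 + 0\{a,b}) | ((0 + 0) | 0) has moves ··b··> u5
  u4 = b.(0 + 0 + 0) has moves ··b··> u6
  u5 = 0 | ((0 + 0) | 0) has moves (no moves)
  u6 = 0 + 0 + 0 has moves (no moves)
Q's transition system — 7 states:
  v0 = b.(d.b.(0 + 0) + (b.0 + 0\{a,b}) | ((0 + 0) | d.0)) has moves ··b··> v1
  v1 = d.b.(0 + 0) + (b.0 + 0\{a,b}) | ((0 + 0) | d.0) has moves ··b··> v2, ··d··> v3, ··d··> v4
  v2 = 0 | ((0 + 0) | d.0) has moves ··d··> v5
  v3 = (b.0 + 0\{a,b}) | ((0 + 0) | 0) has moves ··b··> v5
  v4 = b.(0 + 0) has moves ··b··> v6
  v5 = 0 | ((0 + 0) | 0) has moves (no moves)
  v6 = 0 + 0 has moves (no moves)
Coarsest stable partition (strong bisimilarity classes):
  B0 = {u0, v0}
  B1 = {u1, v1}
  B2 = {u2, v2}
  B3 = {u5, u6, v5, v6}
  B4 = {u3, u4, v3, v4}
u0 ∈ B0, v0 ∈ B0 → same block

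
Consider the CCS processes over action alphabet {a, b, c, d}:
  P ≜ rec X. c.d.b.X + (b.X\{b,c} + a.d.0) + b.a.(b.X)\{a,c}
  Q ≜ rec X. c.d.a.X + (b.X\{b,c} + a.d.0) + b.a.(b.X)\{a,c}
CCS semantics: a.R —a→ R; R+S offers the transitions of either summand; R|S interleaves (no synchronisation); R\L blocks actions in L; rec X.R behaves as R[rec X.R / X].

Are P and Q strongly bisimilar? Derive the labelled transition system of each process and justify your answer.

not bisimilar

P's transition system — 13 states:
  s0 = rec X. c.d.b.X + (b.X\{b,c} + a.d.0) + b.a.(b.X)\{a,c} has moves ··a··> s1, ··b··> s2, ··b··> s3, ··c··> s4
  s1 = d.0 has moves ··d··> s5
  s2 = (rec X. c.d.b.X + (b.X\{b,c} + a.d.0) + b.a.(b.X)\{a,c})\{b,c} has moves ··a··> s6
  s3 = a.(b.(rec X. c.d.b.X + (b.X\{b,c} + a.d.0) + b.a.(b.X)\{a,c}))\{a,c} has moves ··a··> s7
  s4 = d.b.(rec X. c.d.b.X + (b.X\{b,c} + a.d.0) + b.a.(b.X)\{a,c}) has moves ··d··> s8
  s5 = 0 has moves ·
  s6 = (d.0)\{b,c} has moves ··d··> s9
  s7 = (b.(rec X. c.d.b.X + (b.X\{b,c} + a.d.0) + b.a.(b.X)\{a,c}))\{a,c} has moves ··b··> s10
  s8 = b.(rec X. c.d.b.X + (b.X\{b,c} + a.d.0) + b.a.(b.X)\{a,c}) has moves ··b··> s0
  s9 = 0\{b,c} has moves ·
  s10 = (rec X. c.d.b.X + (b.X\{b,c} + a.d.0) + b.a.(b.X)\{a,c})\{a,c} has moves ··b··> s11, ··b··> s12
  s11 = (a.(b.(rec X. c.d.b.X + (b.X\{b,c} + a.d.0) + b.a.(b.X)\{a,c}))\{a,c})\{a,c} has moves ·
  s12 = (rec X. c.d.b.X + (b.X\{b,c} + a.d.0) + b.a.(b.X)\{a,c})\{b,c}\{a,c} has moves ·
Q's transition system — 13 states:
  t0 = rec X. c.d.a.X + (b.X\{b,c} + a.d.0) + b.a.(b.X)\{a,c} has moves ··a··> t1, ··b··> t2, ··b··> t3, ··c··> t4
  t1 = d.0 has moves ··d··> t5
  t2 = (rec X. c.d.a.X + (b.X\{b,c} + a.d.0) + b.a.(b.X)\{a,c})\{b,c} has moves ··a··> t6
  t3 = a.(b.(rec X. c.d.a.X + (b.X\{b,c} + a.d.0) + b.a.(b.X)\{a,c}))\{a,c} has moves ··a··> t7
  t4 = d.a.(rec X. c.d.a.X + (b.X\{b,c} + a.d.0) + b.a.(b.X)\{a,c}) has moves ··d··> t8
  t5 = 0 has moves ·
  t6 = (d.0)\{b,c} has moves ··d··> t9
  t7 = (b.(rec X. c.d.a.X + (b.X\{b,c} + a.d.0) + b.a.(b.X)\{a,c}))\{a,c} has moves ··b··> t10
  t8 = a.(rec X. c.d.a.X + (b.X\{b,c} + a.d.0) + b.a.(b.X)\{a,c}) has moves ··a··> t0
  t9 = 0\{b,c} has moves ·
  t10 = (rec X. c.d.a.X + (b.X\{b,c} + a.d.0) + b.a.(b.X)\{a,c})\{a,c} has moves ··b··> t11, ··b··> t12
  t11 = (a.(b.(rec X. c.d.a.X + (b.X\{b,c} + a.d.0) + b.a.(b.X)\{a,c}))\{a,c})\{a,c} has moves ·
  t12 = (rec X. c.d.a.X + (b.X\{b,c} + a.d.0) + b.a.(b.X)\{a,c})\{b,c}\{a,c} has moves ·
Coarsest stable partition (strong bisimilarity classes):
  B0 = {s0}
  B1 = {s4}
  B2 = {s8}
  B3 = {s2, t2}
  B4 = {s1, s6, t1, t6}
  B5 = {s11, s12, s5, s9, t11, t12, t5, t9}
  B6 = {s3, t3}
  B7 = {s7, t7}
  B8 = {s10, t10}
  B9 = {t0}
  B10 = {t4}
  B11 = {t8}
s0 ∈ B0, t0 ∈ B9 → different blocks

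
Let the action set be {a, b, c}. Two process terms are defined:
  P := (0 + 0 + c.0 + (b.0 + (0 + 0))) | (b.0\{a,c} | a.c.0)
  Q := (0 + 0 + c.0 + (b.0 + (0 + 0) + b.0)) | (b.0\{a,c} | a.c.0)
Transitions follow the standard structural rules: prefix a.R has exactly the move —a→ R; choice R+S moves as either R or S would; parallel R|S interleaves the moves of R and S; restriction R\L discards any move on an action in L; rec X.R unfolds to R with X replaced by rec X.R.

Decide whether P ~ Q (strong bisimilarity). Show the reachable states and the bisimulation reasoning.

LTS(P): 12 reachable states
  s0 = (0 + 0 + c.0 + (b.0 + (0 + 0))) | (b.0\{a,c} | a.c.0) | -a-> s1, -b-> s2, -b-> s3, -c-> s3
  s1 = (0 + 0 + c.0 + (b.0 + (0 + 0))) | (b.0\{a,c} | c.0) | -b-> s4, -b-> s5, -c-> s5, -c-> s6
  s2 = (0 + 0 + c.0 + (b.0 + (0 + 0))) | (0\{a,c} | a.c.0) | -a-> s4, -b-> s7, -c-> s7
  s3 = 0 | (b.0\{a,c} | a.c.0) | -a-> s5, -b-> s7
  s4 = (0 + 0 + c.0 + (b.0 + (0 + 0))) | (0\{a,c} | c.0) | -b-> s8, -c-> s8, -c-> s9
  s5 = 0 | (b.0\{a,c} | c.0) | -b-> s8, -c-> s10
  s6 = (0 + 0 + c.0 + (b.0 + (0 + 0))) | (b.0\{a,c} | 0) | -b-> s10, -b-> s9, -c-> s10
  s7 = 0 | (0\{a,c} | a.c.0) | -a-> s8
  s8 = 0 | (0\{a,c} | c.0) | -c-> s11
  s9 = (0 + 0 + c.0 + (b.0 + (0 + 0))) | (0\{a,c} | 0) | -b-> s11, -c-> s11
  s10 = 0 | (b.0\{a,c} | 0) | -b-> s11
  s11 = 0 | (0\{a,c} | 0) | deadlocked
LTS(Q): 12 reachable states
  t0 = (0 + 0 + c.0 + (b.0 + (0 + 0) + b.0)) | (b.0\{a,c} | a.c.0) | -a-> t1, -b-> t2, -b-> t3, -c-> t3
  t1 = (0 + 0 + c.0 + (b.0 + (0 + 0) + b.0)) | (b.0\{a,c} | c.0) | -b-> t4, -b-> t5, -c-> t5, -c-> t6
  t2 = (0 + 0 + c.0 + (b.0 + (0 + 0) + b.0)) | (0\{a,c} | a.c.0) | -a-> t4, -b-> t7, -c-> t7
  t3 = 0 | (b.0\{a,c} | a.c.0) | -a-> t5, -b-> t7
  t4 = (0 + 0 + c.0 + (b.0 + (0 + 0) + b.0)) | (0\{a,c} | c.0) | -b-> t8, -c-> t8, -c-> t9
  t5 = 0 | (b.0\{a,c} | c.0) | -b-> t8, -c-> t10
  t6 = (0 + 0 + c.0 + (b.0 + (0 + 0) + b.0)) | (b.0\{a,c} | 0) | -b-> t10, -b-> t9, -c-> t10
  t7 = 0 | (0\{a,c} | a.c.0) | -a-> t8
  t8 = 0 | (0\{a,c} | c.0) | -c-> t11
  t9 = (0 + 0 + c.0 + (b.0 + (0 + 0) + b.0)) | (0\{a,c} | 0) | -b-> t11, -c-> t11
  t10 = 0 | (b.0\{a,c} | 0) | -b-> t11
  t11 = 0 | (0\{a,c} | 0) | deadlocked
Coarsest stable partition (strong bisimilarity classes):
  B0 = {s0, t0}
  B1 = {s3, t3}
  B2 = {s5, t5}
  B3 = {s10, t10}
  B4 = {s11, t11}
  B5 = {s8, t8}
  B6 = {s7, t7}
  B7 = {s1, t1}
  B8 = {s6, t6}
  B9 = {s9, t9}
  B10 = {s4, t4}
  B11 = {s2, t2}
s0 ∈ B0, t0 ∈ B0 → same block

P ~ Q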